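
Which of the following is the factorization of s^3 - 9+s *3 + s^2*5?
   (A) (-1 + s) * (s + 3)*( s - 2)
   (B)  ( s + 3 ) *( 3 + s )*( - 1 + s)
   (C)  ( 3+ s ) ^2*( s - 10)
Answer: B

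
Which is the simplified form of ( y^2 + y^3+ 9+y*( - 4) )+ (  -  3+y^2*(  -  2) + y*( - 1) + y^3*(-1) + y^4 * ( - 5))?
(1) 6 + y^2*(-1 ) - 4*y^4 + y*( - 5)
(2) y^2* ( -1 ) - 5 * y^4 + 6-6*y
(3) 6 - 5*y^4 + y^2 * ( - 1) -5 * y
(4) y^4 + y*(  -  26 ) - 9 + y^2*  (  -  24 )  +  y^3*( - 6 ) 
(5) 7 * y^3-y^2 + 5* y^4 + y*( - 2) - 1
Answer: 3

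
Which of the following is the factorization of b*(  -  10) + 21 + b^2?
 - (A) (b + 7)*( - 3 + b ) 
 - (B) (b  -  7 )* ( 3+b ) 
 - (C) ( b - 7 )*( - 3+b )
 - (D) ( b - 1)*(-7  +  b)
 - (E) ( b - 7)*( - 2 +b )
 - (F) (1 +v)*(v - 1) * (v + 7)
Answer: C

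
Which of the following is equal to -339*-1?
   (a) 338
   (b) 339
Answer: b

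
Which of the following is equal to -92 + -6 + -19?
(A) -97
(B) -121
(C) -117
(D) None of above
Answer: C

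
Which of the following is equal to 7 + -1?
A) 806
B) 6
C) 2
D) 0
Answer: B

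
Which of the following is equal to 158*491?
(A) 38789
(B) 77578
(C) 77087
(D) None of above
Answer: B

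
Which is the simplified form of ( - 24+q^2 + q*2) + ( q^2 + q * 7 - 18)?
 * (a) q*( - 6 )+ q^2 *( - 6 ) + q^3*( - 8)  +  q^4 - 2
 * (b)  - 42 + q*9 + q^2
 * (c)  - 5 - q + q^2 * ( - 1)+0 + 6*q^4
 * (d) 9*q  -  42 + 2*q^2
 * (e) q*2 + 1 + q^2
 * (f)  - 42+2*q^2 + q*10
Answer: d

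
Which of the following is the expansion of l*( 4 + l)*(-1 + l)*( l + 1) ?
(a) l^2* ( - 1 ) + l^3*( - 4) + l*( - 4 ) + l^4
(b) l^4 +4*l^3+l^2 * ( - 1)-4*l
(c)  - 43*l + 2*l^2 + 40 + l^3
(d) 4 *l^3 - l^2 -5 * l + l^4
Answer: b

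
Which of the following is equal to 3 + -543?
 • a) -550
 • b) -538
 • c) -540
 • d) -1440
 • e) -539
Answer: c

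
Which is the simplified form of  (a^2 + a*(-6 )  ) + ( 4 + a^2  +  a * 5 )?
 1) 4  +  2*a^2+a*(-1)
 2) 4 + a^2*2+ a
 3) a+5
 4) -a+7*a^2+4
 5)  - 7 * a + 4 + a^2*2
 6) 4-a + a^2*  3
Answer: 1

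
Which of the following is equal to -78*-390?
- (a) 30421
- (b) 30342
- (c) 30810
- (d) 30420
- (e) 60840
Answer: d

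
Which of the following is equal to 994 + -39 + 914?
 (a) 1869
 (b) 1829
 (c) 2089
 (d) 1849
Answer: a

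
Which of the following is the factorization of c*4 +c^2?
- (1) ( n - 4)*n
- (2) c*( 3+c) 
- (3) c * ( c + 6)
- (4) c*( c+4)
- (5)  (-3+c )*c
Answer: 4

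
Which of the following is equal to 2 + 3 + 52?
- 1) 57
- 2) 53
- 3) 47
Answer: 1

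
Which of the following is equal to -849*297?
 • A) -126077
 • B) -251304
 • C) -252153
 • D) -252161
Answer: C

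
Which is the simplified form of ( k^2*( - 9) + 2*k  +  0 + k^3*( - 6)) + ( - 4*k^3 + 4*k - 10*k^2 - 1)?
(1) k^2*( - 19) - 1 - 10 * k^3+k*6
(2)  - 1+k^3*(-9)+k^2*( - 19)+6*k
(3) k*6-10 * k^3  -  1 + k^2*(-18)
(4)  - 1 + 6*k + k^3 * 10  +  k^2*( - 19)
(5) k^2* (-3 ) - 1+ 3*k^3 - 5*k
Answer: 1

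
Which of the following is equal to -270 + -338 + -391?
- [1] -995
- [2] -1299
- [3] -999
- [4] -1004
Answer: 3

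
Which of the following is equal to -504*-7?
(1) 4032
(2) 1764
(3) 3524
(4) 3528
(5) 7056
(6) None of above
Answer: 4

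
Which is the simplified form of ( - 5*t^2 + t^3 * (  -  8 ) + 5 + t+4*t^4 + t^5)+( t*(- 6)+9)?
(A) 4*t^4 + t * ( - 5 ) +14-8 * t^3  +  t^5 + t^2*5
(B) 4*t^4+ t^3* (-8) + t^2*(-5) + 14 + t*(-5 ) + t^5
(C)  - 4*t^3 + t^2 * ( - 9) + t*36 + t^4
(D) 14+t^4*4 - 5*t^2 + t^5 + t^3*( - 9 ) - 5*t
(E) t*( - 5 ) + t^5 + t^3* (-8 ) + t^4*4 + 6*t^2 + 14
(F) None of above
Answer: B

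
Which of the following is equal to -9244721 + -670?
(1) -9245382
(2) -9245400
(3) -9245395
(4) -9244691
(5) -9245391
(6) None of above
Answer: 5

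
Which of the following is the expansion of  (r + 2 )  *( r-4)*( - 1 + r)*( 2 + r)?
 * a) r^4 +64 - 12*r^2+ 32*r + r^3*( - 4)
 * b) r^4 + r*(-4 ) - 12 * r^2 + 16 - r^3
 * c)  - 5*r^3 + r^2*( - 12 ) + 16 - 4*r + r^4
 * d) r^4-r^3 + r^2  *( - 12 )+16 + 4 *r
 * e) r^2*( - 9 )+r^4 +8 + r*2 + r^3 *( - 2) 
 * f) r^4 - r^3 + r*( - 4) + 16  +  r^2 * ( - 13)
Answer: b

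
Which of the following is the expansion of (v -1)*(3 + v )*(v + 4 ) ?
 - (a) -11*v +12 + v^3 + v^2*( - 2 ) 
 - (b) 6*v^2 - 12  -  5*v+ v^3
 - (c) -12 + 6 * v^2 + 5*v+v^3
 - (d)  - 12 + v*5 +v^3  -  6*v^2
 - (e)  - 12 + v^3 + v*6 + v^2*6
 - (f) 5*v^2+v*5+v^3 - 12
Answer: c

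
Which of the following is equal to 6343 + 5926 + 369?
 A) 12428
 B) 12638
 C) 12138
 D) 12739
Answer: B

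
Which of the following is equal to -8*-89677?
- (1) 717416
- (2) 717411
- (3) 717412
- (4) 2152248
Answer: 1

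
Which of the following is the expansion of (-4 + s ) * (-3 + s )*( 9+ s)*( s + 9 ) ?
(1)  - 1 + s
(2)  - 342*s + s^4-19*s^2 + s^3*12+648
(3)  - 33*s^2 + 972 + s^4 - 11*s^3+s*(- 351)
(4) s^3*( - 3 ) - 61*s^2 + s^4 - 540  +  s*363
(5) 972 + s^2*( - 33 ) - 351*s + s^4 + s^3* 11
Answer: 5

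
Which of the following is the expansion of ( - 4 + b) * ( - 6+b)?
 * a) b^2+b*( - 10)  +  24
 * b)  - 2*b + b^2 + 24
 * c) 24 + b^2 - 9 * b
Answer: a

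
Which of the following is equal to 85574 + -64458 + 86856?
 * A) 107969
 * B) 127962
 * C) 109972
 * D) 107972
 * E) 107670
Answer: D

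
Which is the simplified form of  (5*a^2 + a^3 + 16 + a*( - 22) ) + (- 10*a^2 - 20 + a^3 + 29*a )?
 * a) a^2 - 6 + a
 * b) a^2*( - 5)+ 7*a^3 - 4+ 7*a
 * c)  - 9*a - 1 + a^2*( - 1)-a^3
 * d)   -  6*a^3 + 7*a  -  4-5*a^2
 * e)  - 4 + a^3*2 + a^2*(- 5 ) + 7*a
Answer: e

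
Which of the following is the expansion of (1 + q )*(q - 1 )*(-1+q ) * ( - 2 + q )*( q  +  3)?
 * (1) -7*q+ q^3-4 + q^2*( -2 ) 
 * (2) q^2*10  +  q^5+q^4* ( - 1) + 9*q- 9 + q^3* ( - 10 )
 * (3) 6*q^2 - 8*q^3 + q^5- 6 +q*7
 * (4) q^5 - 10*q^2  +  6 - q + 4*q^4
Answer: 3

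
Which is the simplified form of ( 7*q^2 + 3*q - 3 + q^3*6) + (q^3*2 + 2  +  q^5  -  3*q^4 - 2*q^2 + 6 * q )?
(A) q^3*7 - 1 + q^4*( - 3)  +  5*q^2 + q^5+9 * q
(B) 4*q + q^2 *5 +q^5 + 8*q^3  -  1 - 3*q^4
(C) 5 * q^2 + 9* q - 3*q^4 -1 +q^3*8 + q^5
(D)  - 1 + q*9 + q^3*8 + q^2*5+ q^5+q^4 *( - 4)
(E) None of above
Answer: C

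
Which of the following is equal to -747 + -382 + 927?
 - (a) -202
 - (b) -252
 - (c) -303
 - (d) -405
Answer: a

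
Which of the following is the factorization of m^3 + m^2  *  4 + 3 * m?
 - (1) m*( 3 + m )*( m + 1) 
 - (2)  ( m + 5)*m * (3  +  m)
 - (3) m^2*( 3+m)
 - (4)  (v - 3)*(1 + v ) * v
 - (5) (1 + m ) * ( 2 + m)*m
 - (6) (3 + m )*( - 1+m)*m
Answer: 1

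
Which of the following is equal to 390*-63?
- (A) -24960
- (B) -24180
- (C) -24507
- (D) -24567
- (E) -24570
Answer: E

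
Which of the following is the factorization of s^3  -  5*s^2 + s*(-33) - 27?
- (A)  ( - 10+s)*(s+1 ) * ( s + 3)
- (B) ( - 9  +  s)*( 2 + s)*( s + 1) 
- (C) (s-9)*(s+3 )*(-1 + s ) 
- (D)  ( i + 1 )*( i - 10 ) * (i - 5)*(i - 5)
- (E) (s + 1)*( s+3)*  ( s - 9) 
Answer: E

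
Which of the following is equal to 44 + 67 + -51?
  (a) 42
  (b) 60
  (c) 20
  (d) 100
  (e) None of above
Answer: b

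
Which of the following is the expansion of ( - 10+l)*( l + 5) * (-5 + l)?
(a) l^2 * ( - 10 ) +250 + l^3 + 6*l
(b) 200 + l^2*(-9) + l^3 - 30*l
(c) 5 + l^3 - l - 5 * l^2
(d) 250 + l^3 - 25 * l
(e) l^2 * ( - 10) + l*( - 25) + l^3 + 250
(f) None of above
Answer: e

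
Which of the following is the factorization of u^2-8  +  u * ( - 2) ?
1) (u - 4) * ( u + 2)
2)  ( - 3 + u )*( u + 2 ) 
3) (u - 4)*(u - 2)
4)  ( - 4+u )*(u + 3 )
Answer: 1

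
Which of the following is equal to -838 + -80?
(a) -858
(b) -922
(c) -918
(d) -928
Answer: c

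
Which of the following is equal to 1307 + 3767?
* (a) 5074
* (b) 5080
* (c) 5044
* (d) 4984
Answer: a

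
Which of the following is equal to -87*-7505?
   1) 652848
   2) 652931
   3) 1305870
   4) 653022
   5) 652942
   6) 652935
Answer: 6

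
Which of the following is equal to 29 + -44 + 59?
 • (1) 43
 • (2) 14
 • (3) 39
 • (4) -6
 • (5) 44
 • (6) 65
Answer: 5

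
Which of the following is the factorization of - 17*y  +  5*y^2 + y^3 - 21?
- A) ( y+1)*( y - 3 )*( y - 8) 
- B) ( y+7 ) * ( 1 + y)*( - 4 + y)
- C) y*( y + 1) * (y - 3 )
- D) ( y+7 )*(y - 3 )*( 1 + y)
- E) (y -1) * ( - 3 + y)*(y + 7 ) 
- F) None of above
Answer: D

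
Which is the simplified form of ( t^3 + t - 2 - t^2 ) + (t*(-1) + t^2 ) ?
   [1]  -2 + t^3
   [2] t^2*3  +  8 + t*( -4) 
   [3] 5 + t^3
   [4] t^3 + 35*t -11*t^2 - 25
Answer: 1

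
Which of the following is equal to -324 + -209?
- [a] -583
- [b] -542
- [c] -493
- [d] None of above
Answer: d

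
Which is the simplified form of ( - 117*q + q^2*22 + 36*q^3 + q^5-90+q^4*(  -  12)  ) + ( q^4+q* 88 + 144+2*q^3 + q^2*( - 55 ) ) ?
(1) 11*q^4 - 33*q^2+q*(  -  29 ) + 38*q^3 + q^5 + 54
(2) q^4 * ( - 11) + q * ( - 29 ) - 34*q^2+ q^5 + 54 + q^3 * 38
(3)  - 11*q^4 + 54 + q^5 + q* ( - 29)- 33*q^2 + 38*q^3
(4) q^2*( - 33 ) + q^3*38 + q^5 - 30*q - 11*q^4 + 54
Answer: 3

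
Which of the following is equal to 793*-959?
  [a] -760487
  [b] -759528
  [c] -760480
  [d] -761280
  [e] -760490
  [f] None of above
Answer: a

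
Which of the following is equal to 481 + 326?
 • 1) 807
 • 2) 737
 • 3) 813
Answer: 1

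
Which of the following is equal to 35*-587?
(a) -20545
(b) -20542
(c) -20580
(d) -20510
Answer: a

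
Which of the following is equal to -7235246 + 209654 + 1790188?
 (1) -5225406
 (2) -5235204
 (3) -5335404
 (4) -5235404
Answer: 4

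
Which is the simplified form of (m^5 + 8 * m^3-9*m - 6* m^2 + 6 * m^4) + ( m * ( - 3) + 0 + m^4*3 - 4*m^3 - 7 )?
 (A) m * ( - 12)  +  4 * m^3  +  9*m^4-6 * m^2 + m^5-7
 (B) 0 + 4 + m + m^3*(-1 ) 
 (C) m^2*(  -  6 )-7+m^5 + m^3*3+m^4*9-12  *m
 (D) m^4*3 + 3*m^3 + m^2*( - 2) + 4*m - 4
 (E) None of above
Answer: A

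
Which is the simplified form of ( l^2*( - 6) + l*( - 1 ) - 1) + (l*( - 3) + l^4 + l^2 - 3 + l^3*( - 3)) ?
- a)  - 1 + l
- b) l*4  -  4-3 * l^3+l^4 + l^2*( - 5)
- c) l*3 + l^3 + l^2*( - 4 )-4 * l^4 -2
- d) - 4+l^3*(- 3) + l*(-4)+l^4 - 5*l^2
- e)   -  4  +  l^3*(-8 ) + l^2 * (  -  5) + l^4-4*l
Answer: d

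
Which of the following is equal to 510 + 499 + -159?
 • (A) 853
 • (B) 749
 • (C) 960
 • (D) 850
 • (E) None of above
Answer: D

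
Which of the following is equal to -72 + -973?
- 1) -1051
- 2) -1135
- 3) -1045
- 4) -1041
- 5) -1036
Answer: 3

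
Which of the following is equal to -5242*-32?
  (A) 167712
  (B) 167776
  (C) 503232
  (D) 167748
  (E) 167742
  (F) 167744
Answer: F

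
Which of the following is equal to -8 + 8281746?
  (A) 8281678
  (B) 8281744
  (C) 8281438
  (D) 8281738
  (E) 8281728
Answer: D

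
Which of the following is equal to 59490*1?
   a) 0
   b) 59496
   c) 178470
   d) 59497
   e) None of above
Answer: e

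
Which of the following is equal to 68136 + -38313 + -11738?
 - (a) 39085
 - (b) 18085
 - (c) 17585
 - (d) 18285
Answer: b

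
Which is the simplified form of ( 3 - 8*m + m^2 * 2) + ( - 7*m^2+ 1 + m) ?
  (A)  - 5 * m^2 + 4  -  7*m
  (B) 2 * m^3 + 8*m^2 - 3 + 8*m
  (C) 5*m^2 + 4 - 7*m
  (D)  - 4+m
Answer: A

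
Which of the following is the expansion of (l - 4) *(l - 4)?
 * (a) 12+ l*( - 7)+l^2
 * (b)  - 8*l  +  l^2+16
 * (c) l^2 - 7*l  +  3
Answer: b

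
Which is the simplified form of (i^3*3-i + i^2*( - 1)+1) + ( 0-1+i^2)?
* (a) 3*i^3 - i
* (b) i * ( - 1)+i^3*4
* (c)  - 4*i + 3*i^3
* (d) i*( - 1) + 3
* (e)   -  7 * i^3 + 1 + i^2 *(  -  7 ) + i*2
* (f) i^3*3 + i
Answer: a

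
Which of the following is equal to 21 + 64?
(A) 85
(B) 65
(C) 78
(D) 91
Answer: A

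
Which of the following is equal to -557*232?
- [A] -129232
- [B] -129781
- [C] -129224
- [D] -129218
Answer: C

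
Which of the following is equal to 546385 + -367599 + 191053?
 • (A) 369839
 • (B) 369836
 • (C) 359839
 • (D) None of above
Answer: A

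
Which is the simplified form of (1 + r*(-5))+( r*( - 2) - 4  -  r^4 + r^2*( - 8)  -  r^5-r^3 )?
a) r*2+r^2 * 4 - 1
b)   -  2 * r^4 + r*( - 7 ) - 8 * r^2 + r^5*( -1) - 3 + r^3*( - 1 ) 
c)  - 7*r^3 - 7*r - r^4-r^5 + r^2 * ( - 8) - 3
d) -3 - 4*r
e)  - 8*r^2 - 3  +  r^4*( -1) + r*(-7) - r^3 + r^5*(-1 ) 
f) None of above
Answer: e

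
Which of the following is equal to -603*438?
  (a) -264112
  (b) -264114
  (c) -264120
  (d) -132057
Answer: b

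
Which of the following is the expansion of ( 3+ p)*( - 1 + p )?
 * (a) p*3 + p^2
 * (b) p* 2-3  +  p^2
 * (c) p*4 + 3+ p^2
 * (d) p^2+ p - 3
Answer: b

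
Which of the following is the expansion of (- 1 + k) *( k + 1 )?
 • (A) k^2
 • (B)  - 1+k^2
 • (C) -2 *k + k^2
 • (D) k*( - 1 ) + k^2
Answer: B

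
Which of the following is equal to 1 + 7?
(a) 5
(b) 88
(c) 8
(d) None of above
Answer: c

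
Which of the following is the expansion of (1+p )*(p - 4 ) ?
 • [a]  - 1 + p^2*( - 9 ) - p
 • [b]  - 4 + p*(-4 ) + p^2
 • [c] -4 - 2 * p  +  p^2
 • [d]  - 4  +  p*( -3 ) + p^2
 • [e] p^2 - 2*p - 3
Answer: d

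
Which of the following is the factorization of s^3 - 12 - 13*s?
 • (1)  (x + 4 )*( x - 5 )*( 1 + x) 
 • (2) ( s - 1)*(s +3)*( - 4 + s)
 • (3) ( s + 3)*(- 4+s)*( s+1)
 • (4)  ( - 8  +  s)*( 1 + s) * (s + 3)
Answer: 3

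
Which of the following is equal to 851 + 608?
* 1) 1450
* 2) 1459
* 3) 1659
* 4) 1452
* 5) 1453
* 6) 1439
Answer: 2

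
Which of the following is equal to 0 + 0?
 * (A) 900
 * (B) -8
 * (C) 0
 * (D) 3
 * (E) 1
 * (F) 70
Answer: C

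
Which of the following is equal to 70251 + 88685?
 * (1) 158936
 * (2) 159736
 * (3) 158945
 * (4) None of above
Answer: 1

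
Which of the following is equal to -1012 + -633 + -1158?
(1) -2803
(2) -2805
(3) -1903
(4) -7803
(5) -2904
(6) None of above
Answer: 1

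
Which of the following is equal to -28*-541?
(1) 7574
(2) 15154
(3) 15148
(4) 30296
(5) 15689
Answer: 3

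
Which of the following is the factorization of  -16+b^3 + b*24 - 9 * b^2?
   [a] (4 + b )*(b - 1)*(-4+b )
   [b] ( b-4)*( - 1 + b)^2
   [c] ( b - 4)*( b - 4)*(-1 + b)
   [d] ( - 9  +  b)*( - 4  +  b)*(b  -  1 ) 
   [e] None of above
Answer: c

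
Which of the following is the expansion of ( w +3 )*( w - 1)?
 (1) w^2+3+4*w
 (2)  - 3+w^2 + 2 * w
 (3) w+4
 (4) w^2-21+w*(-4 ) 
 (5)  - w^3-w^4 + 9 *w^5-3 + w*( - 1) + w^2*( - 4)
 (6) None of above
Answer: 2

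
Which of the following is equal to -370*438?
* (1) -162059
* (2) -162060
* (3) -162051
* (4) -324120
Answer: 2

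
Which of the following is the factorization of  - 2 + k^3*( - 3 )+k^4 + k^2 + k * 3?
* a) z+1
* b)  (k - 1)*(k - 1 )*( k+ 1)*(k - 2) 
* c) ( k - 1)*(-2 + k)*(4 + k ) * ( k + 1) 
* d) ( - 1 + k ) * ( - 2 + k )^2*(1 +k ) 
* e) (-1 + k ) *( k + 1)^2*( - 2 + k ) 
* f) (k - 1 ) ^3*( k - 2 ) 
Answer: b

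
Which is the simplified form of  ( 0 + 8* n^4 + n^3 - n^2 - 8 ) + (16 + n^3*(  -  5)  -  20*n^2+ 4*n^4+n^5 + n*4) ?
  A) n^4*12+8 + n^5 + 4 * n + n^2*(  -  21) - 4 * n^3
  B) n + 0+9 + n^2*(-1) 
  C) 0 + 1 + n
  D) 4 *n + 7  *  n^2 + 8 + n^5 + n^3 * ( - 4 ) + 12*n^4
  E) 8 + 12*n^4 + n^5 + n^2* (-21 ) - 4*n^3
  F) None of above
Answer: A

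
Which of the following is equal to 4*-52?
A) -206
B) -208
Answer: B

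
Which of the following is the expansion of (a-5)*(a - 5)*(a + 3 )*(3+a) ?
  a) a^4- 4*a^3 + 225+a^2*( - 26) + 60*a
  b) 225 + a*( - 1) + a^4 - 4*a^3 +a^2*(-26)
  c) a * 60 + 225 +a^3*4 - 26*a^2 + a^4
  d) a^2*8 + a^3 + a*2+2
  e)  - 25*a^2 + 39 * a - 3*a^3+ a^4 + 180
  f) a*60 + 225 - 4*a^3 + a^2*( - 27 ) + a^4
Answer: a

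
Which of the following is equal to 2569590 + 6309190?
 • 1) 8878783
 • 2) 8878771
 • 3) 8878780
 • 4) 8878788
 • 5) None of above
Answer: 3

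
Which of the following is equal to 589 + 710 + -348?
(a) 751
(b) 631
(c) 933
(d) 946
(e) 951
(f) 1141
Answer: e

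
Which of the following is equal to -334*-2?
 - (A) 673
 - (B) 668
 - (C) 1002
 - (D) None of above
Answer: B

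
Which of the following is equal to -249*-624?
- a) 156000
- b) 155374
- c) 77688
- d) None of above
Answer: d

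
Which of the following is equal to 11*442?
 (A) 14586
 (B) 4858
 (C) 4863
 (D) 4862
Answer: D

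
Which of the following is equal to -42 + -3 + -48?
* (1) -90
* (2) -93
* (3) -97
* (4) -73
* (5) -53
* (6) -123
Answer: 2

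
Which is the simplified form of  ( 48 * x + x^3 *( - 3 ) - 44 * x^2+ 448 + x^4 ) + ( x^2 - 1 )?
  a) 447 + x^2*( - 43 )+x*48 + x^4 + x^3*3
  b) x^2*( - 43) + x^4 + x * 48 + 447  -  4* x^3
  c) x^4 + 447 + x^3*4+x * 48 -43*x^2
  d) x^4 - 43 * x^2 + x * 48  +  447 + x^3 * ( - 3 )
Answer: d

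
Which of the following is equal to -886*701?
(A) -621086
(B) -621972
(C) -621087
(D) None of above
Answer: A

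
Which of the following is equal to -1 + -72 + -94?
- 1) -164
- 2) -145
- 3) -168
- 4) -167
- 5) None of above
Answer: 4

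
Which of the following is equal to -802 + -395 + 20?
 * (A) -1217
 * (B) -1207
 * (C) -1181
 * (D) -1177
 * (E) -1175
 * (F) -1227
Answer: D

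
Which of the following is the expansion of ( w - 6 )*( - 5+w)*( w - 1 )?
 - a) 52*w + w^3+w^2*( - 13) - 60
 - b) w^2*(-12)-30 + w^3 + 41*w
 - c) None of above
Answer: b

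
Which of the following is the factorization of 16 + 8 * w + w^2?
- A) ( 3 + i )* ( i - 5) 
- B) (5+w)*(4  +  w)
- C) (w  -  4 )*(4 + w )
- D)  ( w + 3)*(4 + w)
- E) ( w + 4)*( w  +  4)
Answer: E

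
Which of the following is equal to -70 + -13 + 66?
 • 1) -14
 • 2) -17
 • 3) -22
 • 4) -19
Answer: 2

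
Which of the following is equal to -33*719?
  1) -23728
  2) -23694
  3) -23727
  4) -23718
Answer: 3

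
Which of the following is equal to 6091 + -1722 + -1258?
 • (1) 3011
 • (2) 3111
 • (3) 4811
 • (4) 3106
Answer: 2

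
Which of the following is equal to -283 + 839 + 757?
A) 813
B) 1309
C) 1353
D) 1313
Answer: D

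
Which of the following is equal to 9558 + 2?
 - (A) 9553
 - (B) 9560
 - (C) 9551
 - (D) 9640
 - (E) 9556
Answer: B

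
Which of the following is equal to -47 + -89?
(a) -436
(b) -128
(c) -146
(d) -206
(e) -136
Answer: e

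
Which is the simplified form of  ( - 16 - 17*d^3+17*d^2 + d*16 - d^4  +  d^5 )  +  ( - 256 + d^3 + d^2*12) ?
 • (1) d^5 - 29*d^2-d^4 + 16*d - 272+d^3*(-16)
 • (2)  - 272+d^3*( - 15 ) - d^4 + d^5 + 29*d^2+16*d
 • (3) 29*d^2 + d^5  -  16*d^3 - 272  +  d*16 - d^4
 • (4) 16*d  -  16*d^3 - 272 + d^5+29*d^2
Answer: 3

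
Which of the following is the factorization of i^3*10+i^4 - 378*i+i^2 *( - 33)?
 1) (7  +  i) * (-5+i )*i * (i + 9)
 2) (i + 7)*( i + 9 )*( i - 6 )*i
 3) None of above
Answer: 2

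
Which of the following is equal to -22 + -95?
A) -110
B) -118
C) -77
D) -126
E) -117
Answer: E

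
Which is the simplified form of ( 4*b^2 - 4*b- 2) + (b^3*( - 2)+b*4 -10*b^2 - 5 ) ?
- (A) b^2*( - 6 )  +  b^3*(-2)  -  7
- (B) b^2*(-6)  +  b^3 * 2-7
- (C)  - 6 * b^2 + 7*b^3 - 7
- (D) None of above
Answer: A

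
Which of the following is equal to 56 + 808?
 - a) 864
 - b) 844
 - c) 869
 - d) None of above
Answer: a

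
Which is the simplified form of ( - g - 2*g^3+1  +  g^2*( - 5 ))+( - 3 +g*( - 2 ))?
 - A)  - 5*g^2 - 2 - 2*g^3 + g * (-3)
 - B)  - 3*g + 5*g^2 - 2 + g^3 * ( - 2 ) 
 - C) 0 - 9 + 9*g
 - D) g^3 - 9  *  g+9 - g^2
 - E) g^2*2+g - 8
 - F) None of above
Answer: A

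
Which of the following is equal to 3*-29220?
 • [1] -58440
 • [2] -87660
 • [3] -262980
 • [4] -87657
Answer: 2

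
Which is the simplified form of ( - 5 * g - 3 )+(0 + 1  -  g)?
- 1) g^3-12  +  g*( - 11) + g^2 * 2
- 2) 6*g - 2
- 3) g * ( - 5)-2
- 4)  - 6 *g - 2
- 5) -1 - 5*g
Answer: 4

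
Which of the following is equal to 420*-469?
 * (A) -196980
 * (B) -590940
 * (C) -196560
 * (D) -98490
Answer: A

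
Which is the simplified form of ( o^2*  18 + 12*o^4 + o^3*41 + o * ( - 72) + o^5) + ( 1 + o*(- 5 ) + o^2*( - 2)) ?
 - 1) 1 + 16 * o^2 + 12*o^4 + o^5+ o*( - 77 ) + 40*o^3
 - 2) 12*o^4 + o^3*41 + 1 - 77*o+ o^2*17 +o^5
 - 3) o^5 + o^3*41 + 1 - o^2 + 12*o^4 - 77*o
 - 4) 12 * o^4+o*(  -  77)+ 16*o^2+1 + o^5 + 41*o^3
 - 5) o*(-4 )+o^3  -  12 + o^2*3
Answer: 4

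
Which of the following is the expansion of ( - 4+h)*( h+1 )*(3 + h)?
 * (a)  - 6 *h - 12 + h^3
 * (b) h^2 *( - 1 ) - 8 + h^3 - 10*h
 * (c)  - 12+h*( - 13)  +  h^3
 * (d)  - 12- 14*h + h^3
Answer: c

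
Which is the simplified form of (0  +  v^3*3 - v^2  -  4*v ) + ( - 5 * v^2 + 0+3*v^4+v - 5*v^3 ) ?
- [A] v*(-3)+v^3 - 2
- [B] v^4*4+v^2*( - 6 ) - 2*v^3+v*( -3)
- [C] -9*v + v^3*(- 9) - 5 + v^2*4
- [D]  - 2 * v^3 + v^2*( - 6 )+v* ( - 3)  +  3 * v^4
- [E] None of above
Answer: D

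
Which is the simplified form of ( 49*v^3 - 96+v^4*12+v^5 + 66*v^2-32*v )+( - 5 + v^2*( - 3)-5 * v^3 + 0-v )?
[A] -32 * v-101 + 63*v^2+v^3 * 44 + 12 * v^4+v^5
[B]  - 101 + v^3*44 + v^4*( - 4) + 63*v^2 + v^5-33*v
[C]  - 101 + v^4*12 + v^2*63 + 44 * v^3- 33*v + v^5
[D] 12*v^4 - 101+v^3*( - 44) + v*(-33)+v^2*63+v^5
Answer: C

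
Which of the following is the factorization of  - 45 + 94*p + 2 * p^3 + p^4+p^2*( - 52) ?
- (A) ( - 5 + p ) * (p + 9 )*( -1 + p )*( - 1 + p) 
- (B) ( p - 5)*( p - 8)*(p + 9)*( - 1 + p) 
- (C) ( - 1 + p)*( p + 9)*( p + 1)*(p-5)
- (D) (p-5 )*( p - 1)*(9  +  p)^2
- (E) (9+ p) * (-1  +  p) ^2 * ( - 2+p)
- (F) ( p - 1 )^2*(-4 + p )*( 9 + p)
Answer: A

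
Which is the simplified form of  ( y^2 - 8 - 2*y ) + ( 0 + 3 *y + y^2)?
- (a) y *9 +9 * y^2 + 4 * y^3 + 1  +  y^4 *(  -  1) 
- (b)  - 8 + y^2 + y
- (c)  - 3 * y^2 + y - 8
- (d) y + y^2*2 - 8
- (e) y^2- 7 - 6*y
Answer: d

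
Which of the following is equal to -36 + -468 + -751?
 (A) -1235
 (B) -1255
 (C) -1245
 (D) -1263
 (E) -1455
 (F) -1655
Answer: B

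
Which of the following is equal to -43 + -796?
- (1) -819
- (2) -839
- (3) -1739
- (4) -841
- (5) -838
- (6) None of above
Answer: 2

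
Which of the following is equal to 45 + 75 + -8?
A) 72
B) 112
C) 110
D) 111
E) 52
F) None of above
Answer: B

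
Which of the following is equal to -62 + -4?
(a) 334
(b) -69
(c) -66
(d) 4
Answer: c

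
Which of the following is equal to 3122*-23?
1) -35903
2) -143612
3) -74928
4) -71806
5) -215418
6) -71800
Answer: 4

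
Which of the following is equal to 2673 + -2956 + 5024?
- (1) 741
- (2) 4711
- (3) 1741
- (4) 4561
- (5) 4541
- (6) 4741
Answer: 6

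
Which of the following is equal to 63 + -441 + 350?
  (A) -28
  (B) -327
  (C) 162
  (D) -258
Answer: A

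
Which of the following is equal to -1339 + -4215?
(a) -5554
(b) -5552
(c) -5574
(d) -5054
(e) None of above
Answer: a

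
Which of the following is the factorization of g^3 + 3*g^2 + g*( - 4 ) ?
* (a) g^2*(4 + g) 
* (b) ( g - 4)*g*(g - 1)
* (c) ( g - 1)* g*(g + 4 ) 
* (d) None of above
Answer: c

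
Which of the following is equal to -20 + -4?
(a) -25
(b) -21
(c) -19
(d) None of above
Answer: d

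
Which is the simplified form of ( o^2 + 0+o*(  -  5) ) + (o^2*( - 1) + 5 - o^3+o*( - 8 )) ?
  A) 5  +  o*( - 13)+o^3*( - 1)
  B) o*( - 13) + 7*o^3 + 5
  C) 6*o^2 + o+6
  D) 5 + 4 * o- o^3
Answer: A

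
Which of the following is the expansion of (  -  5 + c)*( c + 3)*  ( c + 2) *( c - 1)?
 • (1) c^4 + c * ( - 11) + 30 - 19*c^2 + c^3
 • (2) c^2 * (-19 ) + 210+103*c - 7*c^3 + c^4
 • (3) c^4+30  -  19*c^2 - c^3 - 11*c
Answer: 3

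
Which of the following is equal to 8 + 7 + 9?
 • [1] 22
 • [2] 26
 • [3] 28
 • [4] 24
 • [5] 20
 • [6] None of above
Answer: 4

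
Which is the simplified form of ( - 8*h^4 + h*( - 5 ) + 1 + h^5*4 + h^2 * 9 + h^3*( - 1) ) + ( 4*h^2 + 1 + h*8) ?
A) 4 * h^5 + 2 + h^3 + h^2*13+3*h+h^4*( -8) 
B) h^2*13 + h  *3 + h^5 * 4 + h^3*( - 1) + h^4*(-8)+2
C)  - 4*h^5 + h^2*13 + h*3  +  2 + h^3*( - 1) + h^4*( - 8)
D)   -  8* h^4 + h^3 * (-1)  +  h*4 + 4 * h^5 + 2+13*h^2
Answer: B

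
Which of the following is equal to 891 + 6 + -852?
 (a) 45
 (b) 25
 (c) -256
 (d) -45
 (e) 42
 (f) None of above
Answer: a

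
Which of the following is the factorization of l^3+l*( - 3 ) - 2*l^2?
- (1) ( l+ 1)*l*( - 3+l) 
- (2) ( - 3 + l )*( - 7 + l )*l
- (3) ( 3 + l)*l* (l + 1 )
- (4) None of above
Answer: 1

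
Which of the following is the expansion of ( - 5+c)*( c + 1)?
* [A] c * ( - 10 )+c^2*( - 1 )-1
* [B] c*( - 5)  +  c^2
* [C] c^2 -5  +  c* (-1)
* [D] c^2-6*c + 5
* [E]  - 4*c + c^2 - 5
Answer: E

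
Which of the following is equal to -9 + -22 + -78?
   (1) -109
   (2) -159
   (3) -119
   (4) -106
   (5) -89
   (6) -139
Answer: 1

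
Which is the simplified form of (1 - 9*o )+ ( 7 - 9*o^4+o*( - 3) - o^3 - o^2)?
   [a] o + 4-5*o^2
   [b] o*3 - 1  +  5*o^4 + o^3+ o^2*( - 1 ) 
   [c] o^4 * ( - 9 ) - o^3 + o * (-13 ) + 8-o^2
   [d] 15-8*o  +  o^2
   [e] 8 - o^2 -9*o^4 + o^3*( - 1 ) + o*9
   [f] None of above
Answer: f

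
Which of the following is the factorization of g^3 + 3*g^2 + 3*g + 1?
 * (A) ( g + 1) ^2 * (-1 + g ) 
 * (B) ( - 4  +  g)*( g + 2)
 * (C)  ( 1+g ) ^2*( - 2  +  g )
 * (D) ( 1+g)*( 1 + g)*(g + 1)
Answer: D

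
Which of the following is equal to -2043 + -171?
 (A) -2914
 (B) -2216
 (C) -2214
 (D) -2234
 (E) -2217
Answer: C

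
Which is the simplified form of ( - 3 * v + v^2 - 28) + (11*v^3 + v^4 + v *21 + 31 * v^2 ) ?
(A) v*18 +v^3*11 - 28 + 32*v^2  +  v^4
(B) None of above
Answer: A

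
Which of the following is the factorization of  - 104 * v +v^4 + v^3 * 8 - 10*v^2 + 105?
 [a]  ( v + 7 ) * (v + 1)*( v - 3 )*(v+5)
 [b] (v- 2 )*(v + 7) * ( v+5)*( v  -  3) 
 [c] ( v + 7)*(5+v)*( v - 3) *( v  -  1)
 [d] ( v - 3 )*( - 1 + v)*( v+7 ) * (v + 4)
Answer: c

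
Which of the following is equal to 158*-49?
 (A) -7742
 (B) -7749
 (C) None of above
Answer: A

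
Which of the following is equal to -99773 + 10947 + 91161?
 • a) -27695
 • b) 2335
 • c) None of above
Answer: b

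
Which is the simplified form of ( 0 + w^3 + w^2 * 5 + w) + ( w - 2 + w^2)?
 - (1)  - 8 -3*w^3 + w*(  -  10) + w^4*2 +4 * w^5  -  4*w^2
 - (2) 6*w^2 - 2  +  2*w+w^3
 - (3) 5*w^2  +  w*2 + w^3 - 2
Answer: 2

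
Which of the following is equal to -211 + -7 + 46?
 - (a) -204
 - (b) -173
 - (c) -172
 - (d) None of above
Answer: c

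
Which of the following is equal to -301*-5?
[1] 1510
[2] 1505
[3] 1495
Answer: 2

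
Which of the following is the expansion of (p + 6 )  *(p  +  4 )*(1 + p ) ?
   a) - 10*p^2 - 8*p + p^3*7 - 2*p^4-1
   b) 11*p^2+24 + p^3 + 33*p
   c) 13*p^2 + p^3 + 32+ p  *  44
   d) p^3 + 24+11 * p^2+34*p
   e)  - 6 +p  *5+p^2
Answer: d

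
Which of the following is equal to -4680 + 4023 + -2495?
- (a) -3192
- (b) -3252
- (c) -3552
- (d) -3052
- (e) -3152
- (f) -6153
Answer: e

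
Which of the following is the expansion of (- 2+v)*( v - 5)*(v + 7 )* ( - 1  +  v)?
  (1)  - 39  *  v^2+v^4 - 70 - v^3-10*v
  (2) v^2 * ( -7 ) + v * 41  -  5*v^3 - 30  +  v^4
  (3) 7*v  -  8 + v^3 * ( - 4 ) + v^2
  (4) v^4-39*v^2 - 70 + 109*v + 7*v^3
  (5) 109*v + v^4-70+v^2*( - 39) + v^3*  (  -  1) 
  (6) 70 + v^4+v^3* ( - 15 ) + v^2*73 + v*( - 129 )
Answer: 5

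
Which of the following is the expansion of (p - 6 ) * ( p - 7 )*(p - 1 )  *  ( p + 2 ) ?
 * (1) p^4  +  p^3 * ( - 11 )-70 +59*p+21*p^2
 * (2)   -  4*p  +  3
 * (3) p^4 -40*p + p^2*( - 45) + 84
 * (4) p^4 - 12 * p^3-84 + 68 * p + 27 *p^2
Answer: 4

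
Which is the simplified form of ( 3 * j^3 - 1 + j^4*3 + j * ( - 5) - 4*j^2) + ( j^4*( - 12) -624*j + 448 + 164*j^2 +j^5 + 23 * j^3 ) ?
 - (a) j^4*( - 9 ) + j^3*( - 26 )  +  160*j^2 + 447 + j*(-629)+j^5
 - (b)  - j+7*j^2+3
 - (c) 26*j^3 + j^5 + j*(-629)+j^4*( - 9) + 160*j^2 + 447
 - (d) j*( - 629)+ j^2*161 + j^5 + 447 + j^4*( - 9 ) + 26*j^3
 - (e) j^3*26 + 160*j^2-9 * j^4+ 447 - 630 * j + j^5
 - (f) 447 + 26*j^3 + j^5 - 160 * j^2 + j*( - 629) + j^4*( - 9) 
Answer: c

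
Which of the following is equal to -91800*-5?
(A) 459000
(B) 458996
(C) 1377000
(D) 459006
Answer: A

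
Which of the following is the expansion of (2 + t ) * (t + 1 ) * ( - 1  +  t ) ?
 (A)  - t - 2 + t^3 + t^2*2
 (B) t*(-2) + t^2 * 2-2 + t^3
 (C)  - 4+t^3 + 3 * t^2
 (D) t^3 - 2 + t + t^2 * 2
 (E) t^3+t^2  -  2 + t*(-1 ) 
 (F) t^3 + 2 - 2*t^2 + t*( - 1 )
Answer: A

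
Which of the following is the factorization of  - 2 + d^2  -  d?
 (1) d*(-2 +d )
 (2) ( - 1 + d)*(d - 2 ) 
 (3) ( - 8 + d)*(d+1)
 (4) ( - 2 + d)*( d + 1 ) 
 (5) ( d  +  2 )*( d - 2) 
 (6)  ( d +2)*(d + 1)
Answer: 4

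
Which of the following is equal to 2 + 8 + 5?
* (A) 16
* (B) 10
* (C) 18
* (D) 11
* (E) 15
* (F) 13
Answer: E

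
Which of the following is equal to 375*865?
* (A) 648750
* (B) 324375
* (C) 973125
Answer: B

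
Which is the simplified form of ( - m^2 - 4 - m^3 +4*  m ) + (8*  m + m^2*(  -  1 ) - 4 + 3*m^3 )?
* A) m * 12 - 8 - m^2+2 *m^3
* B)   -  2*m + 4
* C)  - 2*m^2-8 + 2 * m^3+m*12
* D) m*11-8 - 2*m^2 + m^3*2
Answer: C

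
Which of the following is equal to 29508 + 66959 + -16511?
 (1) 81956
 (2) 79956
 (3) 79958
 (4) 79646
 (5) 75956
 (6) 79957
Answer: 2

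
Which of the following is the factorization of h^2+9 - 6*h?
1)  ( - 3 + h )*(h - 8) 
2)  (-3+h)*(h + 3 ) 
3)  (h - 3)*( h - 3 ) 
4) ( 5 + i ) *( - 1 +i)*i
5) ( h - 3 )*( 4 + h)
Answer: 3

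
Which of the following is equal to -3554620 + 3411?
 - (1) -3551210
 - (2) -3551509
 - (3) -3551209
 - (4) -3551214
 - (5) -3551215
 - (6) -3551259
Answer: 3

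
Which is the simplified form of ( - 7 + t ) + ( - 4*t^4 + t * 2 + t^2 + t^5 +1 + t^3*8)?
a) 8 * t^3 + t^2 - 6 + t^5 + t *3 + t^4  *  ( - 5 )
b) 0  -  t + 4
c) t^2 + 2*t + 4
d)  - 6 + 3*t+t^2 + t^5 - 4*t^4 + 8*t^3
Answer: d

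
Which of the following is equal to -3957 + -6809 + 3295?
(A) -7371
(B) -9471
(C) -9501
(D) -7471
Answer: D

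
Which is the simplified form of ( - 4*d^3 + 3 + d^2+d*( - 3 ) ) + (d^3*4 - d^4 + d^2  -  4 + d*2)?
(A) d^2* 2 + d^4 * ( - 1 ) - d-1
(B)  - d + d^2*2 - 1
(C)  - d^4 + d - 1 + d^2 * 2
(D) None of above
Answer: A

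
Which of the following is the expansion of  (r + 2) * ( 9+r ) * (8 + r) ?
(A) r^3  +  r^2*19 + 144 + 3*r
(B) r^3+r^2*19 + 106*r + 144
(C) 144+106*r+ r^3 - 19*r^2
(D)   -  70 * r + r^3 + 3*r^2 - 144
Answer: B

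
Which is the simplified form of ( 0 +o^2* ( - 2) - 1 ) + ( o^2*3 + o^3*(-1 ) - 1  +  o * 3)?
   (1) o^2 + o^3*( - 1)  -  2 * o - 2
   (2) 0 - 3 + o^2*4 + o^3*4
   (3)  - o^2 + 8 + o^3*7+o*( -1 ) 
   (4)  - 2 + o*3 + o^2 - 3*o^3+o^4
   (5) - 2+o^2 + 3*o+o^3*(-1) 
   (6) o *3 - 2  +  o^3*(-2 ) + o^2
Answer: 5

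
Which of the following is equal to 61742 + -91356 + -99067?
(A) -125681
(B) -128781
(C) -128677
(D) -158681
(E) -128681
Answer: E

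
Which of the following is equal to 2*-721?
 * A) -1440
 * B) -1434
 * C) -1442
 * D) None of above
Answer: C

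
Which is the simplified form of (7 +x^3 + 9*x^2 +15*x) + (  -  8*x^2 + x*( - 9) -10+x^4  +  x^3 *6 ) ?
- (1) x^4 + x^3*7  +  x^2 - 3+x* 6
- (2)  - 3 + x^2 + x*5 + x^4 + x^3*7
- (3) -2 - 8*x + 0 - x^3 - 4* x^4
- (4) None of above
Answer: 1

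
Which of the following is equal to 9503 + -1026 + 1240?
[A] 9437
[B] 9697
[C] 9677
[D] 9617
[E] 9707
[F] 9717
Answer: F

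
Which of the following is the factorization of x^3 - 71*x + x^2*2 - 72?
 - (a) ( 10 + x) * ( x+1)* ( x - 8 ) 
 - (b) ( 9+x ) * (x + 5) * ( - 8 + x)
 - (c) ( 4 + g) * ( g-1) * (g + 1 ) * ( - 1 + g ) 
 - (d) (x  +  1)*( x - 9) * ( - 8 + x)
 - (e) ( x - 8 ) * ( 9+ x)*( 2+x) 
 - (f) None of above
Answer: f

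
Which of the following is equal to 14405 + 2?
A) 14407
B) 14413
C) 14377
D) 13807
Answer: A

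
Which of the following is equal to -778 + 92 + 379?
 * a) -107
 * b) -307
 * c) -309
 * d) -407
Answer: b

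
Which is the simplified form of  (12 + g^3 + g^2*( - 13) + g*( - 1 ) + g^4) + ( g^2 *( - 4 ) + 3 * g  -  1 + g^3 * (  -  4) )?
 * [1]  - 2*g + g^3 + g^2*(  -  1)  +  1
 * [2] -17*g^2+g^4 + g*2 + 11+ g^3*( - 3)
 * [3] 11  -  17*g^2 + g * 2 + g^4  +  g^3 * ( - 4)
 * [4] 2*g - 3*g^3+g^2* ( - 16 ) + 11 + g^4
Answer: 2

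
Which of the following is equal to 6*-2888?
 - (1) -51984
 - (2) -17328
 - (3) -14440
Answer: 2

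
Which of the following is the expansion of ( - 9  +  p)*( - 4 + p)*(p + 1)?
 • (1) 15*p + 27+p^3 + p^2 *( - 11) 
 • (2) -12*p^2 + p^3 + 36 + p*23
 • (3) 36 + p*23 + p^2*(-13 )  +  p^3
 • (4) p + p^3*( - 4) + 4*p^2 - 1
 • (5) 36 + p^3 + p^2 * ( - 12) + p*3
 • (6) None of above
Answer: 2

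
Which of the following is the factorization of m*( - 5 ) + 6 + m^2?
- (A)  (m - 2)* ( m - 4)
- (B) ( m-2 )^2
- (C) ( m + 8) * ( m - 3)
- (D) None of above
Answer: D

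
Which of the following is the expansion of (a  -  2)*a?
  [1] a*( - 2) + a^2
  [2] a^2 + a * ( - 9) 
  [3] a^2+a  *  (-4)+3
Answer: 1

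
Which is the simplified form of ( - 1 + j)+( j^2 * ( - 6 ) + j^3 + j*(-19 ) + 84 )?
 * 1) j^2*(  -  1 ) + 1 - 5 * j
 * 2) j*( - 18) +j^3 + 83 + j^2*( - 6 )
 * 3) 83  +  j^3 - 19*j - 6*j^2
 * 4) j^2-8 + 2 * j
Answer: 2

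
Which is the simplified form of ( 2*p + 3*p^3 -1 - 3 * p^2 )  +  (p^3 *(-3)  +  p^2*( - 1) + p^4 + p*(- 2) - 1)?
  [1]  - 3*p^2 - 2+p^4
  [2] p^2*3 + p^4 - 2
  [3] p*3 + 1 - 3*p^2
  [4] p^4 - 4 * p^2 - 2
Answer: 4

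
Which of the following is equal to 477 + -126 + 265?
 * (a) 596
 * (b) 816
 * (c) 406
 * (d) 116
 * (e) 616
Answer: e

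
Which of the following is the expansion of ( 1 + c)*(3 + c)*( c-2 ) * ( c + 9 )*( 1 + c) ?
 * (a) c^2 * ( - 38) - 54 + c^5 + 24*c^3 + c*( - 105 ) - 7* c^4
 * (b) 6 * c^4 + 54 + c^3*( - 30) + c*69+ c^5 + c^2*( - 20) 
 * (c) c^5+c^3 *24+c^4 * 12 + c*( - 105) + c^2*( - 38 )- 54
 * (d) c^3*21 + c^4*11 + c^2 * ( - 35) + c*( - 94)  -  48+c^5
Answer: c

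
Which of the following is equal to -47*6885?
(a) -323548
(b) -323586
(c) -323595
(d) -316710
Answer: c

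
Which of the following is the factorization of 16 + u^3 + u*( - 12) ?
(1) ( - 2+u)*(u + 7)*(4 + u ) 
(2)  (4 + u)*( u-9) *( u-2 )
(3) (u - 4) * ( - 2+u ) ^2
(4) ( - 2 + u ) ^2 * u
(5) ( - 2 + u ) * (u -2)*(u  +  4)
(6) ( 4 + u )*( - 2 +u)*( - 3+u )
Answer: 5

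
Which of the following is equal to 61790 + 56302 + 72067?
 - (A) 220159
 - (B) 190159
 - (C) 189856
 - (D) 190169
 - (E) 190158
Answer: B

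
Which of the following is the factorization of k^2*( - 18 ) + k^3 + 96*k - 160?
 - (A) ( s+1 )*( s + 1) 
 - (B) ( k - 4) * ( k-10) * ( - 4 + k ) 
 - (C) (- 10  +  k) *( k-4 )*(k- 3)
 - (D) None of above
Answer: B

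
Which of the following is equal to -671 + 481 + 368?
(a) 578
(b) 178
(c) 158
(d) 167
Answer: b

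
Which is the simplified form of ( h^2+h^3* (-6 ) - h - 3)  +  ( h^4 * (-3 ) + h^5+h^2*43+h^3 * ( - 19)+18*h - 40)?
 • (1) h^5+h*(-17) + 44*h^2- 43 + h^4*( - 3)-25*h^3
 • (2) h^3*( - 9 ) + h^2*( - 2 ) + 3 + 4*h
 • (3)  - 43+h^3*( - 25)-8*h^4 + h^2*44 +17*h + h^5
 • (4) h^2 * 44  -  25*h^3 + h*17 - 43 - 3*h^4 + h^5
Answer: 4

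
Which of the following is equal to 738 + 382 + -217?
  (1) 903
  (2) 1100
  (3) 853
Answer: 1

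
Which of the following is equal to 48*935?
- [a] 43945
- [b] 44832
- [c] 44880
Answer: c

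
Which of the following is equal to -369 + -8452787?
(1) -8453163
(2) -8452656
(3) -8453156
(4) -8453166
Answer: 3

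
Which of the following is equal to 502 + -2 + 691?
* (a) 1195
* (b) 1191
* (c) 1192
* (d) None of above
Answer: b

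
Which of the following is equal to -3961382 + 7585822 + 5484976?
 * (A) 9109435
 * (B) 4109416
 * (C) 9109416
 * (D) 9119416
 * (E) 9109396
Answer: C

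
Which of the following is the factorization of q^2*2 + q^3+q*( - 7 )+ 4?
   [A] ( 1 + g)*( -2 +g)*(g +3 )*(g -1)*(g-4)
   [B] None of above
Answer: B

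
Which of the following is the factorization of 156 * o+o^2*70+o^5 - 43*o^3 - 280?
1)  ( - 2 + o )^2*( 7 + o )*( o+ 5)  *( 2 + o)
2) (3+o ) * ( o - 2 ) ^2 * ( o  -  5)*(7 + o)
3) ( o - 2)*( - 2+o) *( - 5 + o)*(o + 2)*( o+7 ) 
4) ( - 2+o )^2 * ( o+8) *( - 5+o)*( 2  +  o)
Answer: 3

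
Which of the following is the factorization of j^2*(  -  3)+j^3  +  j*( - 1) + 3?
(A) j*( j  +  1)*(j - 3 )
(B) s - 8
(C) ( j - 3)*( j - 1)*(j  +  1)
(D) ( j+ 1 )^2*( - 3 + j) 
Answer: C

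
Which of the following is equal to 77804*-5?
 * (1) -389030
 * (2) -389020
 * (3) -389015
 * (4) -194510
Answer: 2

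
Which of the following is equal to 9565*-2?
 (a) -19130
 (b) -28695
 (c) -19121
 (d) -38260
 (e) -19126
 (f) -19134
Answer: a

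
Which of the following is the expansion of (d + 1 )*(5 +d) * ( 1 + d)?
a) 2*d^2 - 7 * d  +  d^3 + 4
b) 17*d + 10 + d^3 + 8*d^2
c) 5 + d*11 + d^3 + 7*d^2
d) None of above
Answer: c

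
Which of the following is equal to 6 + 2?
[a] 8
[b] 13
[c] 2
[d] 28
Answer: a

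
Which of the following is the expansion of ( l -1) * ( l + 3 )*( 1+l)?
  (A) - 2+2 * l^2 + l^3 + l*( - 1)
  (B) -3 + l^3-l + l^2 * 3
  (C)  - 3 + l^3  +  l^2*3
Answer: B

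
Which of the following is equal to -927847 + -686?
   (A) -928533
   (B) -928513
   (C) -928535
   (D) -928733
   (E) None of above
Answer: A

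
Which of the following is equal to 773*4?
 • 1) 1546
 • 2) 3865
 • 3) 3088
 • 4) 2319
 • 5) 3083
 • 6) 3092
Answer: 6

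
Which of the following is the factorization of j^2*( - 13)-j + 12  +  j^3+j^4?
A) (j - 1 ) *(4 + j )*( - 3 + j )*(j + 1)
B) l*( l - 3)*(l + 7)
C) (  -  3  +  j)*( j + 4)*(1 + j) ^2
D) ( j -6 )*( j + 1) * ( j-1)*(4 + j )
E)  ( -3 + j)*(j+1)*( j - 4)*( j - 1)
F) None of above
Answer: A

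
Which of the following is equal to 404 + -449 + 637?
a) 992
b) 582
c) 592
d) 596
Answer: c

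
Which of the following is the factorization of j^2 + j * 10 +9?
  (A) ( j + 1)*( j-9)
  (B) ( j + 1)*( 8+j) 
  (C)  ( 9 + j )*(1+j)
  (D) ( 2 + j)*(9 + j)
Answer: C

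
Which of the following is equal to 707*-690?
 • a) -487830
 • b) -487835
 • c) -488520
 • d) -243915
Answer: a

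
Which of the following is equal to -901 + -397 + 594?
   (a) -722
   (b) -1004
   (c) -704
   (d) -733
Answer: c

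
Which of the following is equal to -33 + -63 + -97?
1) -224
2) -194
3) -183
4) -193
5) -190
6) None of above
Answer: 4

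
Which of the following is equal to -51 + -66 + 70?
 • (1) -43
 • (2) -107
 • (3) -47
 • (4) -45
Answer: 3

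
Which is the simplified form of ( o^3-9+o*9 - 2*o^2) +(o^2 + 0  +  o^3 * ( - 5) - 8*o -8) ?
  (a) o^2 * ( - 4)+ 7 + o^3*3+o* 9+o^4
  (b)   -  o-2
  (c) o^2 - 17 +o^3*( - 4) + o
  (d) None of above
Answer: d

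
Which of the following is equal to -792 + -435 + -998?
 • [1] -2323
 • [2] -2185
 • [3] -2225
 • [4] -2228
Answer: 3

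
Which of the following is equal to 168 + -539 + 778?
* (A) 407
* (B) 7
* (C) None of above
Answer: A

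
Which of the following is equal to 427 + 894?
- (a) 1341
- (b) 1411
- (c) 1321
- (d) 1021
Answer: c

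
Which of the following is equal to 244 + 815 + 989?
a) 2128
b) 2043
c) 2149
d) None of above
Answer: d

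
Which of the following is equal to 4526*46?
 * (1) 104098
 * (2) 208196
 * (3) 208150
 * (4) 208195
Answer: 2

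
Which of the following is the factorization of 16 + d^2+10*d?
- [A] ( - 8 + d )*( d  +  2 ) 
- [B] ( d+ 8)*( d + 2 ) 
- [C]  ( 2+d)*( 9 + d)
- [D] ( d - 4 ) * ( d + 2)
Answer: B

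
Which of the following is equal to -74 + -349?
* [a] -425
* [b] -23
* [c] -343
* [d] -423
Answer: d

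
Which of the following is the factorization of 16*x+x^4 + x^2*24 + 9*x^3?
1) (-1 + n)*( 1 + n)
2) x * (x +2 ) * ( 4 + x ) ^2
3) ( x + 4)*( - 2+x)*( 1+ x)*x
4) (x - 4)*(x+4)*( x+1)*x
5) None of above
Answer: 5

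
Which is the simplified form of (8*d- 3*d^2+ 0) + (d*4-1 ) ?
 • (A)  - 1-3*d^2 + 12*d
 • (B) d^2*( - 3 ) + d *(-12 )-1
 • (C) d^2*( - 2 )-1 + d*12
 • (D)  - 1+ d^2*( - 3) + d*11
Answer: A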